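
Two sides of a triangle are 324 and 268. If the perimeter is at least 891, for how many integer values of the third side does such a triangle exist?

293

Triangle inequality: 56 < x < 592. Perimeter ≥ 891 gives x ≥ 891 − 324 − 268 = 299.
So 299 ≤ x < 592; integers 299 through 591: 293 values.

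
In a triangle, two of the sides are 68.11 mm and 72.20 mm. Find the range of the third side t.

4.09 < t < 140.31 (mm)

By the triangle inequality, t must be less than 68.11 + 72.20 = 140.31 and greater than |68.11 − 72.20| = 4.09.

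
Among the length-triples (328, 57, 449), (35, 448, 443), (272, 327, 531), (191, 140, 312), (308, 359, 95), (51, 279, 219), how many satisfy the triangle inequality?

4

(57,328,449): 57+328 ≤ 449 → not valid
(35,443,448): 35+443 > 448 → valid
(272,327,531): 272+327 > 531 → valid
(140,191,312): 140+191 > 312 → valid
(95,308,359): 95+308 > 359 → valid
(51,219,279): 51+219 ≤ 279 → not valid
4 of the 6 triples form a triangle.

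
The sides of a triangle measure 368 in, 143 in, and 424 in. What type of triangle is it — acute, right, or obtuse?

Compare the square of the longest side to the sum of squares of the other two: 143² + 368² = 155873 < 179776 = 424².

obtuse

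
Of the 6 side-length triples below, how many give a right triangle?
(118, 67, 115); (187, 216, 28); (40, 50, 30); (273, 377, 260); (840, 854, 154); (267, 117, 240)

(118,67,115): 67²+115² = 17714 > 13924 = 118² → acute
(187,216,28): 28+187 ≤ 216, not a triangle
(40,50,30): 30²+40² = 2500 = 50² → right
(273,377,260): 260²+273² = 142129 = 377² → right
(840,854,154): 154²+840² = 729316 = 854² → right
(267,117,240): 117²+240² = 71289 = 267² → right
4 of the 6 are right.

4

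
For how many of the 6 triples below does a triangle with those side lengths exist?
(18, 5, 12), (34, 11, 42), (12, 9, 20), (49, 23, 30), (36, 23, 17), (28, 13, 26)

(5,12,18): 5+12 ≤ 18 → not valid
(11,34,42): 11+34 > 42 → valid
(9,12,20): 9+12 > 20 → valid
(23,30,49): 23+30 > 49 → valid
(17,23,36): 17+23 > 36 → valid
(13,26,28): 13+26 > 28 → valid
5 of the 6 triples form a triangle.

5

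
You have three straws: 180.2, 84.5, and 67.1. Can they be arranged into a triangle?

No

The longest side is 180.2, but the other two sum to only 151.6.
151.6 < 180.2, so the triangle inequality fails.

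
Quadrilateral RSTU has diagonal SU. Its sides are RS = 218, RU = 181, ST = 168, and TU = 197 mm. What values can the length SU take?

37 < SU < 365

From triangle RSU: |218 − 181| < SU < 218 + 181, i.e. 37 < SU < 399.
From triangle TSU: 29 < SU < 365.
Both must hold, so SU lies in the intersection.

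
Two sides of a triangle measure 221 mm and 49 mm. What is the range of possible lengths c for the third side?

By the triangle inequality, c must be less than 221 + 49 = 270 and greater than |221 − 49| = 172.

172 < c < 270 (mm)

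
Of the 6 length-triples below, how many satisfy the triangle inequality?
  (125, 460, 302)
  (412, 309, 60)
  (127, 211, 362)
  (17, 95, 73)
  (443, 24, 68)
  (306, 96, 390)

1

(125,302,460): 125+302 ≤ 460 → not valid
(60,309,412): 60+309 ≤ 412 → not valid
(127,211,362): 127+211 ≤ 362 → not valid
(17,73,95): 17+73 ≤ 95 → not valid
(24,68,443): 24+68 ≤ 443 → not valid
(96,306,390): 96+306 > 390 → valid
1 of the 6 triples forms a triangle.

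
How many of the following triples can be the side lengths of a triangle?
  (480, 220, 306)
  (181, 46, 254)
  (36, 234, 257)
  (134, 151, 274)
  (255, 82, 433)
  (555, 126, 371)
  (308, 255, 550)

(220,306,480): 220+306 > 480 → valid
(46,181,254): 46+181 ≤ 254 → not valid
(36,234,257): 36+234 > 257 → valid
(134,151,274): 134+151 > 274 → valid
(82,255,433): 82+255 ≤ 433 → not valid
(126,371,555): 126+371 ≤ 555 → not valid
(255,308,550): 255+308 > 550 → valid
4 of the 7 triples form a triangle.

4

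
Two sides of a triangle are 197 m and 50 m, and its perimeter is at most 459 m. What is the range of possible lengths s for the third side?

147 < s ≤ 212 m

Triangle inequality alone gives 147 < s < 247.
The perimeter condition gives s ≤ 459 − 197 − 50 = 212.
Intersecting the two: 147 < s ≤ 212.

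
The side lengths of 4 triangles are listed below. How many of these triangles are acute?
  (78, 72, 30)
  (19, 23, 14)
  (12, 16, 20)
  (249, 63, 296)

(78,72,30): 30²+72² = 6084 = 78² → right
(19,23,14): 14²+19² = 557 > 529 = 23² → acute
(12,16,20): 12²+16² = 400 = 20² → right
(249,63,296): 63²+249² = 65970 < 87616 = 296² → obtuse
1 of the 4 is acute.

1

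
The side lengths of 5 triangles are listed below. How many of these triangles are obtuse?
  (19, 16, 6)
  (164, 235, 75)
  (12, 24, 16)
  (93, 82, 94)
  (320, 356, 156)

3

(19,16,6): 6²+16² = 292 < 361 = 19² → obtuse
(164,235,75): 75²+164² = 32521 < 55225 = 235² → obtuse
(12,24,16): 12²+16² = 400 < 576 = 24² → obtuse
(93,82,94): 82²+93² = 15373 > 8836 = 94² → acute
(320,356,156): 156²+320² = 126736 = 356² → right
3 of the 5 are obtuse.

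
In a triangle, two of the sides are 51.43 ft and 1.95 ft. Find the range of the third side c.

49.48 < c < 53.38 (ft)

By the triangle inequality, c must be less than 51.43 + 1.95 = 53.38 and greater than |51.43 − 1.95| = 49.48.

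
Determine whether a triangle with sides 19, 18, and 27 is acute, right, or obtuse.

Compare the square of the longest side to the sum of squares of the other two: 18² + 19² = 685 < 729 = 27².

obtuse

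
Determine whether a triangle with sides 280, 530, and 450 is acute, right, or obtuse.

Compare the square of the longest side to the sum of squares of the other two: 280² + 450² = 280900 = 530².

right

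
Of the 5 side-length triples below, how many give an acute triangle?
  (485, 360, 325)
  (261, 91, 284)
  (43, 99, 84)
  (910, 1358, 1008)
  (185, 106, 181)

1

(485,360,325): 325²+360² = 235225 = 485² → right
(261,91,284): 91²+261² = 76402 < 80656 = 284² → obtuse
(43,99,84): 43²+84² = 8905 < 9801 = 99² → obtuse
(910,1358,1008): 910²+1008² = 1844164 = 1358² → right
(185,106,181): 106²+181² = 43997 > 34225 = 185² → acute
1 of the 5 is acute.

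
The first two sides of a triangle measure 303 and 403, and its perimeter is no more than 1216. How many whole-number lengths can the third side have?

Triangle inequality: 100 < x < 706. Perimeter ≤ 1216 gives x ≤ 1216 − 303 − 403 = 510.
So 100 < x ≤ 510; integers 101 through 510: 410 values.

410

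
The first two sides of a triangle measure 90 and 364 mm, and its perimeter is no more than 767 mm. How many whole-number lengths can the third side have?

39

Triangle inequality: 274 < x < 454. Perimeter ≤ 767 gives x ≤ 767 − 90 − 364 = 313.
So 274 < x ≤ 313; integers 275 through 313: 39 values.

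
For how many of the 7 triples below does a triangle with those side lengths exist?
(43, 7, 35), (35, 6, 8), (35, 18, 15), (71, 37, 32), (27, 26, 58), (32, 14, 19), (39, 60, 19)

1

(7,35,43): 7+35 ≤ 43 → not valid
(6,8,35): 6+8 ≤ 35 → not valid
(15,18,35): 15+18 ≤ 35 → not valid
(32,37,71): 32+37 ≤ 71 → not valid
(26,27,58): 26+27 ≤ 58 → not valid
(14,19,32): 14+19 > 32 → valid
(19,39,60): 19+39 ≤ 60 → not valid
1 of the 7 triples forms a triangle.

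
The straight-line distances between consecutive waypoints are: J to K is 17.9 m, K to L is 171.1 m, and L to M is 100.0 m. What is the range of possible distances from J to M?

53.2 ≤ JM ≤ 289.0 m

The maximum is all hops collinear in one direction: 17.9 + 171.1 + 100.0 = 289.0.
The longest hop is 171.1; the others sum to 117.9. Folding the others back against it leaves at least 171.1 − 117.9 = 53.2.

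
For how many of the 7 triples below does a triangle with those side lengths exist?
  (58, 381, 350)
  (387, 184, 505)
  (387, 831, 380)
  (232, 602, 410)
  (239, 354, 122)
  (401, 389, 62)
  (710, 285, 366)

(58,350,381): 58+350 > 381 → valid
(184,387,505): 184+387 > 505 → valid
(380,387,831): 380+387 ≤ 831 → not valid
(232,410,602): 232+410 > 602 → valid
(122,239,354): 122+239 > 354 → valid
(62,389,401): 62+389 > 401 → valid
(285,366,710): 285+366 ≤ 710 → not valid
5 of the 7 triples form a triangle.

5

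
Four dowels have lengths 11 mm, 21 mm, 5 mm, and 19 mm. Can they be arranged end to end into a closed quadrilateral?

A quadrilateral exists iff every side is shorter than the sum of the others — equivalently, the longest side is less than the sum of the rest.
Longest side 21 < 35 (sum of the remaining 3), so yes.

Yes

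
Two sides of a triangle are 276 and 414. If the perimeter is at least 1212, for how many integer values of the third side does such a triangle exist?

Triangle inequality: 138 < x < 690. Perimeter ≥ 1212 gives x ≥ 1212 − 276 − 414 = 522.
So 522 ≤ x < 690; integers 522 through 689: 168 values.

168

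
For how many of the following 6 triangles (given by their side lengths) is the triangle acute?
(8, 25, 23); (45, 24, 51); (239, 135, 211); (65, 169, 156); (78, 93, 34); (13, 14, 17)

(8,25,23): 8²+23² = 593 < 625 = 25² → obtuse
(45,24,51): 24²+45² = 2601 = 51² → right
(239,135,211): 135²+211² = 62746 > 57121 = 239² → acute
(65,169,156): 65²+156² = 28561 = 169² → right
(78,93,34): 34²+78² = 7240 < 8649 = 93² → obtuse
(13,14,17): 13²+14² = 365 > 289 = 17² → acute
2 of the 6 are acute.

2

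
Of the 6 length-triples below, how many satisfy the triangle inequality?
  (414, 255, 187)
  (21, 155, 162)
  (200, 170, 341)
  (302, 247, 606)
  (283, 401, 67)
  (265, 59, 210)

(187,255,414): 187+255 > 414 → valid
(21,155,162): 21+155 > 162 → valid
(170,200,341): 170+200 > 341 → valid
(247,302,606): 247+302 ≤ 606 → not valid
(67,283,401): 67+283 ≤ 401 → not valid
(59,210,265): 59+210 > 265 → valid
4 of the 6 triples form a triangle.

4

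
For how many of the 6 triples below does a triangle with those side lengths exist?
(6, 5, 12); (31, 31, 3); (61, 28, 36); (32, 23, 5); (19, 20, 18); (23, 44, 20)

(5,6,12): 5+6 ≤ 12 → not valid
(3,31,31): 3+31 > 31 → valid
(28,36,61): 28+36 > 61 → valid
(5,23,32): 5+23 ≤ 32 → not valid
(18,19,20): 18+19 > 20 → valid
(20,23,44): 20+23 ≤ 44 → not valid
3 of the 6 triples form a triangle.

3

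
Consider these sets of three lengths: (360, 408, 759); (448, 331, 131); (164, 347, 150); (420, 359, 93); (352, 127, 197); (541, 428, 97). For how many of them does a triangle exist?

3

(360,408,759): 360+408 > 759 → valid
(131,331,448): 131+331 > 448 → valid
(150,164,347): 150+164 ≤ 347 → not valid
(93,359,420): 93+359 > 420 → valid
(127,197,352): 127+197 ≤ 352 → not valid
(97,428,541): 97+428 ≤ 541 → not valid
3 of the 6 triples form a triangle.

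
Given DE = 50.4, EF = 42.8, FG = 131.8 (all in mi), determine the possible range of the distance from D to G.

The maximum is all hops collinear in one direction: 50.4 + 42.8 + 131.8 = 225.0.
The longest hop is 131.8; the others sum to 93.2. Folding the others back against it leaves at least 131.8 − 93.2 = 38.6.

38.6 ≤ DG ≤ 225.0 mi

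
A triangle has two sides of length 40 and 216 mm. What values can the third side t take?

By the triangle inequality, t must be less than 40 + 216 = 256 and greater than |40 − 216| = 176.

176 < t < 256 (mm)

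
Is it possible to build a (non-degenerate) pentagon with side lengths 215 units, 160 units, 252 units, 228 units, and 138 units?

A pentagon exists iff every side is shorter than the sum of the others — equivalently, the longest side is less than the sum of the rest.
Longest side 252 < 741 (sum of the remaining 4), so yes.

Yes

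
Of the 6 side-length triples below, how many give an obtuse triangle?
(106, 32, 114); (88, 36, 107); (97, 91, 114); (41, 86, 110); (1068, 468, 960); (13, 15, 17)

(106,32,114): 32²+106² = 12260 < 12996 = 114² → obtuse
(88,36,107): 36²+88² = 9040 < 11449 = 107² → obtuse
(97,91,114): 91²+97² = 17690 > 12996 = 114² → acute
(41,86,110): 41²+86² = 9077 < 12100 = 110² → obtuse
(1068,468,960): 468²+960² = 1140624 = 1068² → right
(13,15,17): 13²+15² = 394 > 289 = 17² → acute
3 of the 6 are obtuse.

3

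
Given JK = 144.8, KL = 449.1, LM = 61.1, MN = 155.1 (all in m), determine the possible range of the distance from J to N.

The maximum is all hops collinear in one direction: 144.8 + 449.1 + 61.1 + 155.1 = 810.1.
The longest hop is 449.1; the others sum to 361.0. Folding the others back against it leaves at least 449.1 − 361.0 = 88.1.

88.1 ≤ JN ≤ 810.1 m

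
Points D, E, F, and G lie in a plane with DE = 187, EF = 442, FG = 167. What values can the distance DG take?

88 ≤ DG ≤ 796

The maximum is all hops collinear in one direction: 187 + 442 + 167 = 796.
The longest hop is 442; the others sum to 354. Folding the others back against it leaves at least 442 − 354 = 88.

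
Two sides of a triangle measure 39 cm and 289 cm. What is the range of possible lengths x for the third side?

By the triangle inequality, x must be less than 39 + 289 = 328 and greater than |39 − 289| = 250.

250 < x < 328 (cm)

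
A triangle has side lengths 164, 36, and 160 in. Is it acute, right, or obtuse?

Compare the square of the longest side to the sum of squares of the other two: 36² + 160² = 26896 = 164².

right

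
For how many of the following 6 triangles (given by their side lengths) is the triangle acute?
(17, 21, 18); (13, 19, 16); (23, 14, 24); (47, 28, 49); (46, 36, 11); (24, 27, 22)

5

(17,21,18): 17²+18² = 613 > 441 = 21² → acute
(13,19,16): 13²+16² = 425 > 361 = 19² → acute
(23,14,24): 14²+23² = 725 > 576 = 24² → acute
(47,28,49): 28²+47² = 2993 > 2401 = 49² → acute
(46,36,11): 11²+36² = 1417 < 2116 = 46² → obtuse
(24,27,22): 22²+24² = 1060 > 729 = 27² → acute
5 of the 6 are acute.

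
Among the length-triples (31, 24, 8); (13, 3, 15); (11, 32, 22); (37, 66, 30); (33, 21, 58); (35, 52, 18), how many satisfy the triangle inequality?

(8,24,31): 8+24 > 31 → valid
(3,13,15): 3+13 > 15 → valid
(11,22,32): 11+22 > 32 → valid
(30,37,66): 30+37 > 66 → valid
(21,33,58): 21+33 ≤ 58 → not valid
(18,35,52): 18+35 > 52 → valid
5 of the 6 triples form a triangle.

5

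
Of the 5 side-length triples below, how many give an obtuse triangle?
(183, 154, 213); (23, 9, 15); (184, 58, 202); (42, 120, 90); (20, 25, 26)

(183,154,213): 154²+183² = 57205 > 45369 = 213² → acute
(23,9,15): 9²+15² = 306 < 529 = 23² → obtuse
(184,58,202): 58²+184² = 37220 < 40804 = 202² → obtuse
(42,120,90): 42²+90² = 9864 < 14400 = 120² → obtuse
(20,25,26): 20²+25² = 1025 > 676 = 26² → acute
3 of the 5 are obtuse.

3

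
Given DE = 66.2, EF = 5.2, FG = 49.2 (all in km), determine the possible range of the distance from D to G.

11.8 ≤ DG ≤ 120.6 km

The maximum is all hops collinear in one direction: 66.2 + 5.2 + 49.2 = 120.6.
The longest hop is 66.2; the others sum to 54.4. Folding the others back against it leaves at least 66.2 − 54.4 = 11.8.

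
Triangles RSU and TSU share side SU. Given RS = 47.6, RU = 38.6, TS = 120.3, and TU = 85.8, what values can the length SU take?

From triangle RSU: |47.6 − 38.6| < SU < 47.6 + 38.6, i.e. 9.0 < SU < 86.2.
From triangle TSU: 34.5 < SU < 206.1.
Both must hold, so SU lies in the intersection.

34.5 < SU < 86.2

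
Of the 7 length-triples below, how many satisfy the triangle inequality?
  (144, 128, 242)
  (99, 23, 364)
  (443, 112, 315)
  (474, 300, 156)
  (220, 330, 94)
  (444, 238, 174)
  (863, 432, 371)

1

(128,144,242): 128+144 > 242 → valid
(23,99,364): 23+99 ≤ 364 → not valid
(112,315,443): 112+315 ≤ 443 → not valid
(156,300,474): 156+300 ≤ 474 → not valid
(94,220,330): 94+220 ≤ 330 → not valid
(174,238,444): 174+238 ≤ 444 → not valid
(371,432,863): 371+432 ≤ 863 → not valid
1 of the 7 triples forms a triangle.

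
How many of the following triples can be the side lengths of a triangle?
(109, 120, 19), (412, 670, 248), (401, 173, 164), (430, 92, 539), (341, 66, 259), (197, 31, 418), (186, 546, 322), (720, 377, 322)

(19,109,120): 19+109 > 120 → valid
(248,412,670): 248+412 ≤ 670 → not valid
(164,173,401): 164+173 ≤ 401 → not valid
(92,430,539): 92+430 ≤ 539 → not valid
(66,259,341): 66+259 ≤ 341 → not valid
(31,197,418): 31+197 ≤ 418 → not valid
(186,322,546): 186+322 ≤ 546 → not valid
(322,377,720): 322+377 ≤ 720 → not valid
1 of the 8 triples forms a triangle.

1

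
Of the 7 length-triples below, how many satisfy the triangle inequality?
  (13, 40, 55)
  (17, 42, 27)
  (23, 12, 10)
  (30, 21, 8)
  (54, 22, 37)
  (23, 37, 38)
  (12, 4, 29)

(13,40,55): 13+40 ≤ 55 → not valid
(17,27,42): 17+27 > 42 → valid
(10,12,23): 10+12 ≤ 23 → not valid
(8,21,30): 8+21 ≤ 30 → not valid
(22,37,54): 22+37 > 54 → valid
(23,37,38): 23+37 > 38 → valid
(4,12,29): 4+12 ≤ 29 → not valid
3 of the 7 triples form a triangle.

3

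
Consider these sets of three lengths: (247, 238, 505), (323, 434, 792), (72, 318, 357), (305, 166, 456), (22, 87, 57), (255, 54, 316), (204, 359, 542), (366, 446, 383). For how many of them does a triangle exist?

(238,247,505): 238+247 ≤ 505 → not valid
(323,434,792): 323+434 ≤ 792 → not valid
(72,318,357): 72+318 > 357 → valid
(166,305,456): 166+305 > 456 → valid
(22,57,87): 22+57 ≤ 87 → not valid
(54,255,316): 54+255 ≤ 316 → not valid
(204,359,542): 204+359 > 542 → valid
(366,383,446): 366+383 > 446 → valid
4 of the 8 triples form a triangle.

4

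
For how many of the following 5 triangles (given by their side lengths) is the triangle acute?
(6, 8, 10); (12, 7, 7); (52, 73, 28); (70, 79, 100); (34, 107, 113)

(6,8,10): 6²+8² = 100 = 10² → right
(12,7,7): 7²+7² = 98 < 144 = 12² → obtuse
(52,73,28): 28²+52² = 3488 < 5329 = 73² → obtuse
(70,79,100): 70²+79² = 11141 > 10000 = 100² → acute
(34,107,113): 34²+107² = 12605 < 12769 = 113² → obtuse
1 of the 5 is acute.

1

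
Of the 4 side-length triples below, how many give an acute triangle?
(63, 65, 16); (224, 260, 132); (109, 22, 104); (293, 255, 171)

1

(63,65,16): 16²+63² = 4225 = 65² → right
(224,260,132): 132²+224² = 67600 = 260² → right
(109,22,104): 22²+104² = 11300 < 11881 = 109² → obtuse
(293,255,171): 171²+255² = 94266 > 85849 = 293² → acute
1 of the 4 is acute.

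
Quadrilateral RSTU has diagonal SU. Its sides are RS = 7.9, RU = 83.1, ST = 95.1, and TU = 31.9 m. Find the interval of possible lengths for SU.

75.2 < SU < 91.0

From triangle RSU: |7.9 − 83.1| < SU < 7.9 + 83.1, i.e. 75.2 < SU < 91.0.
From triangle TSU: 63.2 < SU < 127.0.
Both must hold, so SU lies in the intersection.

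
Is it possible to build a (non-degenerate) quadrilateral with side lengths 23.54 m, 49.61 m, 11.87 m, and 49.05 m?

A quadrilateral exists iff every side is shorter than the sum of the others — equivalently, the longest side is less than the sum of the rest.
Longest side 49.61 < 84.46 (sum of the remaining 3), so yes.

Yes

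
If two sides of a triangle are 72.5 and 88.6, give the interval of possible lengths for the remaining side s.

16.1 < s < 161.1

By the triangle inequality, s must be less than 72.5 + 88.6 = 161.1 and greater than |72.5 − 88.6| = 16.1.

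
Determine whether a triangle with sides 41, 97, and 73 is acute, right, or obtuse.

Compare the square of the longest side to the sum of squares of the other two: 41² + 73² = 7010 < 9409 = 97².

obtuse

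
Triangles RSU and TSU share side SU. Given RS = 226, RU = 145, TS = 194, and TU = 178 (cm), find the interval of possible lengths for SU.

81 < SU < 371

From triangle RSU: |226 − 145| < SU < 226 + 145, i.e. 81 < SU < 371.
From triangle TSU: 16 < SU < 372.
Both must hold, so SU lies in the intersection.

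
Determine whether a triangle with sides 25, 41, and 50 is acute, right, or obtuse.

Compare the square of the longest side to the sum of squares of the other two: 25² + 41² = 2306 < 2500 = 50².

obtuse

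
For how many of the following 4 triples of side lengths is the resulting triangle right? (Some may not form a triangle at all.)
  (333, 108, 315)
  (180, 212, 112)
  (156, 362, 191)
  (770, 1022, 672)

3

(333,108,315): 108²+315² = 110889 = 333² → right
(180,212,112): 112²+180² = 44944 = 212² → right
(156,362,191): 156+191 ≤ 362, not a triangle
(770,1022,672): 672²+770² = 1044484 = 1022² → right
3 of the 4 are right.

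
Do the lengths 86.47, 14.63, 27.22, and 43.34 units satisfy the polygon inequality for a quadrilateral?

No

For a quadrilateral, each side must be shorter than the sum of the others.
Here the longest side is 86.47, but the remaining 3 sides sum to only 85.19.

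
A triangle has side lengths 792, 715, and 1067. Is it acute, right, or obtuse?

right

Compare the square of the longest side to the sum of squares of the other two: 715² + 792² = 1138489 = 1067².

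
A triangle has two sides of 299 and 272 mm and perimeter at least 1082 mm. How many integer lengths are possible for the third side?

Triangle inequality: 27 < x < 571. Perimeter ≥ 1082 gives x ≥ 1082 − 299 − 272 = 511.
So 511 ≤ x < 571; integers 511 through 570: 60 values.

60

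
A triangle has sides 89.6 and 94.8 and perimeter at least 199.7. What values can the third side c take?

15.3 ≤ c < 184.4

Triangle inequality alone gives 5.2 < c < 184.4.
The perimeter condition gives c ≥ 199.7 − 89.6 − 94.8 = 15.3.
Intersecting the two: 15.3 ≤ c < 184.4.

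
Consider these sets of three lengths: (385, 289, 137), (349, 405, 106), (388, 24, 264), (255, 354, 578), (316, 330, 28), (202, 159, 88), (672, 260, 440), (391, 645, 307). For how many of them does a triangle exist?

7

(137,289,385): 137+289 > 385 → valid
(106,349,405): 106+349 > 405 → valid
(24,264,388): 24+264 ≤ 388 → not valid
(255,354,578): 255+354 > 578 → valid
(28,316,330): 28+316 > 330 → valid
(88,159,202): 88+159 > 202 → valid
(260,440,672): 260+440 > 672 → valid
(307,391,645): 307+391 > 645 → valid
7 of the 8 triples form a triangle.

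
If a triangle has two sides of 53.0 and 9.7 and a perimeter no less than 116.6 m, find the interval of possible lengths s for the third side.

Triangle inequality alone gives 43.3 < s < 62.7.
The perimeter condition gives s ≥ 116.6 − 53.0 − 9.7 = 53.9.
Intersecting the two: 53.9 ≤ s < 62.7.

53.9 ≤ s < 62.7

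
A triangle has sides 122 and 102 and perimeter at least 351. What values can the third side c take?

127 ≤ c < 224

Triangle inequality alone gives 20 < c < 224.
The perimeter condition gives c ≥ 351 − 122 − 102 = 127.
Intersecting the two: 127 ≤ c < 224.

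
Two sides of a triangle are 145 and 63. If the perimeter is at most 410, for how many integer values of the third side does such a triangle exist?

120

Triangle inequality: 82 < x < 208. Perimeter ≤ 410 gives x ≤ 410 − 145 − 63 = 202.
So 82 < x ≤ 202; integers 83 through 202: 120 values.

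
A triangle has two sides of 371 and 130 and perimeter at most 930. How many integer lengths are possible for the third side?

188

Triangle inequality: 241 < x < 501. Perimeter ≤ 930 gives x ≤ 930 − 371 − 130 = 429.
So 241 < x ≤ 429; integers 242 through 429: 188 values.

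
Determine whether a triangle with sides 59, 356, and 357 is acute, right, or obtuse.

acute

Compare the square of the longest side to the sum of squares of the other two: 59² + 356² = 130217 > 127449 = 357².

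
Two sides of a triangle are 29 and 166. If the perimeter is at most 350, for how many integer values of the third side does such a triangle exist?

Triangle inequality: 137 < x < 195. Perimeter ≤ 350 gives x ≤ 350 − 29 − 166 = 155.
So 137 < x ≤ 155; integers 138 through 155: 18 values.

18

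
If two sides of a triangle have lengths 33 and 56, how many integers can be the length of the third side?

65

The third side lies in the open interval (23, 89).
Integers from 24 to 88 inclusive: 88 − 24 + 1 = 65.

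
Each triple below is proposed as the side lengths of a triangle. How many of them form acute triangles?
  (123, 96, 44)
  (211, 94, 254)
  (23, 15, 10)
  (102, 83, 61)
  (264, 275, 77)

1

(123,96,44): 44²+96² = 11152 < 15129 = 123² → obtuse
(211,94,254): 94²+211² = 53357 < 64516 = 254² → obtuse
(23,15,10): 10²+15² = 325 < 529 = 23² → obtuse
(102,83,61): 61²+83² = 10610 > 10404 = 102² → acute
(264,275,77): 77²+264² = 75625 = 275² → right
1 of the 5 is acute.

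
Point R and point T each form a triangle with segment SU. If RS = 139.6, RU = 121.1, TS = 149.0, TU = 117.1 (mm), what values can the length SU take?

From triangle RSU: |139.6 − 121.1| < SU < 139.6 + 121.1, i.e. 18.5 < SU < 260.7.
From triangle TSU: 31.9 < SU < 266.1.
Both must hold, so SU lies in the intersection.

31.9 < SU < 260.7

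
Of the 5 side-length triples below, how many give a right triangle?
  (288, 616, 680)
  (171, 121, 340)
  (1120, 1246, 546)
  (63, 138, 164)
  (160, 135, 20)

(288,616,680): 288²+616² = 462400 = 680² → right
(171,121,340): 121+171 ≤ 340, not a triangle
(1120,1246,546): 546²+1120² = 1552516 = 1246² → right
(63,138,164): 63²+138² = 23013 < 26896 = 164² → obtuse
(160,135,20): 20+135 ≤ 160, not a triangle
2 of the 5 are right.

2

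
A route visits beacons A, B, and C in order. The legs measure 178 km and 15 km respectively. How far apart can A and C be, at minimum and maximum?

163 ≤ AC ≤ 193 km

By the triangle inequality, |178 − 15| ≤ AC ≤ 178 + 15.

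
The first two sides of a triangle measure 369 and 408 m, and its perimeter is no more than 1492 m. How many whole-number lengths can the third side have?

Triangle inequality: 39 < x < 777. Perimeter ≤ 1492 gives x ≤ 1492 − 369 − 408 = 715.
So 39 < x ≤ 715; integers 40 through 715: 676 values.

676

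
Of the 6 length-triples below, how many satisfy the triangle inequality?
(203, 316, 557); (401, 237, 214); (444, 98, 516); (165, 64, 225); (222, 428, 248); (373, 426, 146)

5

(203,316,557): 203+316 ≤ 557 → not valid
(214,237,401): 214+237 > 401 → valid
(98,444,516): 98+444 > 516 → valid
(64,165,225): 64+165 > 225 → valid
(222,248,428): 222+248 > 428 → valid
(146,373,426): 146+373 > 426 → valid
5 of the 6 triples form a triangle.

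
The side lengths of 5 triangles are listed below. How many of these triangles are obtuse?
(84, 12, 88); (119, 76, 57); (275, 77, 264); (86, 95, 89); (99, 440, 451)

2

(84,12,88): 12²+84² = 7200 < 7744 = 88² → obtuse
(119,76,57): 57²+76² = 9025 < 14161 = 119² → obtuse
(275,77,264): 77²+264² = 75625 = 275² → right
(86,95,89): 86²+89² = 15317 > 9025 = 95² → acute
(99,440,451): 99²+440² = 203401 = 451² → right
2 of the 5 are obtuse.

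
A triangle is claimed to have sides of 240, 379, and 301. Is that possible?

The longest side is 379, and the other two sum to 541.
Since 541 > 379, the triangle inequality holds.

Yes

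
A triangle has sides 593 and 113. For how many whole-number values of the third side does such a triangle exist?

The third side lies in the open interval (480, 706).
Integers from 481 to 705 inclusive: 705 − 481 + 1 = 225.

225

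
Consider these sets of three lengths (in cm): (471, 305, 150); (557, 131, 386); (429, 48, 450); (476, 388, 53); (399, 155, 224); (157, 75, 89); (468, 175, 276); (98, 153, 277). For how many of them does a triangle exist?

2

(150,305,471): 150+305 ≤ 471 → not valid
(131,386,557): 131+386 ≤ 557 → not valid
(48,429,450): 48+429 > 450 → valid
(53,388,476): 53+388 ≤ 476 → not valid
(155,224,399): 155+224 ≤ 399 → not valid
(75,89,157): 75+89 > 157 → valid
(175,276,468): 175+276 ≤ 468 → not valid
(98,153,277): 98+153 ≤ 277 → not valid
2 of the 8 triples form a triangle.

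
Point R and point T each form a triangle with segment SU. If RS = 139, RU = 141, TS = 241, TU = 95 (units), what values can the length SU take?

From triangle RSU: |139 − 141| < SU < 139 + 141, i.e. 2 < SU < 280.
From triangle TSU: 146 < SU < 336.
Both must hold, so SU lies in the intersection.

146 < SU < 280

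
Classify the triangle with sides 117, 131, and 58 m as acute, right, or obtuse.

Compare the square of the longest side to the sum of squares of the other two: 58² + 117² = 17053 < 17161 = 131².

obtuse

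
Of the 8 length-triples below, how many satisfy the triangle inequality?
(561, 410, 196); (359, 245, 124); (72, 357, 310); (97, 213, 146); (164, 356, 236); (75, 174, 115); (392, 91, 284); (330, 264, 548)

7

(196,410,561): 196+410 > 561 → valid
(124,245,359): 124+245 > 359 → valid
(72,310,357): 72+310 > 357 → valid
(97,146,213): 97+146 > 213 → valid
(164,236,356): 164+236 > 356 → valid
(75,115,174): 75+115 > 174 → valid
(91,284,392): 91+284 ≤ 392 → not valid
(264,330,548): 264+330 > 548 → valid
7 of the 8 triples form a triangle.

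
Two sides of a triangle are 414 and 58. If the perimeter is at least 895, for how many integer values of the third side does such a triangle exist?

49

Triangle inequality: 356 < x < 472. Perimeter ≥ 895 gives x ≥ 895 − 414 − 58 = 423.
So 423 ≤ x < 472; integers 423 through 471: 49 values.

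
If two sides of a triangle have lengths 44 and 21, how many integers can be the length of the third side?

The third side lies in the open interval (23, 65).
Integers from 24 to 64 inclusive: 64 − 24 + 1 = 41.

41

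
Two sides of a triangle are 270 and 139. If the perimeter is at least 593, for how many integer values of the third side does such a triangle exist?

Triangle inequality: 131 < x < 409. Perimeter ≥ 593 gives x ≥ 593 − 270 − 139 = 184.
So 184 ≤ x < 409; integers 184 through 408: 225 values.

225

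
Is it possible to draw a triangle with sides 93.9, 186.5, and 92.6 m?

No

The two shorter sides sum to 186.5, exactly equal to the longest side 186.5.
That gives only a degenerate (flat) triangle — the inequality must be strict.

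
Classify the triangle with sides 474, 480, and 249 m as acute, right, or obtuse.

acute

Compare the square of the longest side to the sum of squares of the other two: 249² + 474² = 286677 > 230400 = 480².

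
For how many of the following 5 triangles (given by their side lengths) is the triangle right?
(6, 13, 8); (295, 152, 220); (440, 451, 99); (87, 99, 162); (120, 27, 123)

2

(6,13,8): 6²+8² = 100 < 169 = 13² → obtuse
(295,152,220): 152²+220² = 71504 < 87025 = 295² → obtuse
(440,451,99): 99²+440² = 203401 = 451² → right
(87,99,162): 87²+99² = 17370 < 26244 = 162² → obtuse
(120,27,123): 27²+120² = 15129 = 123² → right
2 of the 5 are right.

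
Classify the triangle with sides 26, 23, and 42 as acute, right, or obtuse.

obtuse

Compare the square of the longest side to the sum of squares of the other two: 23² + 26² = 1205 < 1764 = 42².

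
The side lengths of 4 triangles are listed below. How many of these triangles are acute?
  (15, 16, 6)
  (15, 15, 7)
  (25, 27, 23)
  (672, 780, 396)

(15,16,6): 6²+15² = 261 > 256 = 16² → acute
(15,15,7): 7²+15² = 274 > 225 = 15² → acute
(25,27,23): 23²+25² = 1154 > 729 = 27² → acute
(672,780,396): 396²+672² = 608400 = 780² → right
3 of the 4 are acute.

3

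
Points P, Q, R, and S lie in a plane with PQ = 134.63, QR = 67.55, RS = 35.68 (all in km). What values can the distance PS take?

31.40 ≤ PS ≤ 237.86 km

The maximum is all hops collinear in one direction: 134.63 + 67.55 + 35.68 = 237.86.
The longest hop is 134.63; the others sum to 103.23. Folding the others back against it leaves at least 134.63 − 103.23 = 31.40.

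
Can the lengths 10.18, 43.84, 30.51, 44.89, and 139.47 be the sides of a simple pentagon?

No

For a pentagon, each side must be shorter than the sum of the others.
Here the longest side is 139.47, but the remaining 4 sides sum to only 129.42.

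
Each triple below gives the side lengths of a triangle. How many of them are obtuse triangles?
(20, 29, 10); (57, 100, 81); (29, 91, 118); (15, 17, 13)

(20,29,10): 10²+20² = 500 < 841 = 29² → obtuse
(57,100,81): 57²+81² = 9810 < 10000 = 100² → obtuse
(29,91,118): 29²+91² = 9122 < 13924 = 118² → obtuse
(15,17,13): 13²+15² = 394 > 289 = 17² → acute
3 of the 4 are obtuse.

3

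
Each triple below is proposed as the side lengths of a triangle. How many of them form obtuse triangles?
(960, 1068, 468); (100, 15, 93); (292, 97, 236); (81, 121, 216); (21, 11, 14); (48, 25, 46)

3

(960,1068,468): 468²+960² = 1140624 = 1068² → right
(100,15,93): 15²+93² = 8874 < 10000 = 100² → obtuse
(292,97,236): 97²+236² = 65105 < 85264 = 292² → obtuse
(81,121,216): 81+121 ≤ 216, not a triangle
(21,11,14): 11²+14² = 317 < 441 = 21² → obtuse
(48,25,46): 25²+46² = 2741 > 2304 = 48² → acute
3 of the 6 are obtuse.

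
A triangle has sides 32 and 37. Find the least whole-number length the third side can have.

6

The third side must be strictly greater than |32 − 37| = 5.
The smallest integer above 5 is 6.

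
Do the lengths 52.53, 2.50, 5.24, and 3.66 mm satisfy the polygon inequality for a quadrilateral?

For a quadrilateral, each side must be shorter than the sum of the others.
Here the longest side is 52.53, but the remaining 3 sides sum to only 11.40.

No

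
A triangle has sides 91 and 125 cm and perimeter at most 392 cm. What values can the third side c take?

Triangle inequality alone gives 34 < c < 216.
The perimeter condition gives c ≤ 392 − 91 − 125 = 176.
Intersecting the two: 34 < c ≤ 176.

34 < c ≤ 176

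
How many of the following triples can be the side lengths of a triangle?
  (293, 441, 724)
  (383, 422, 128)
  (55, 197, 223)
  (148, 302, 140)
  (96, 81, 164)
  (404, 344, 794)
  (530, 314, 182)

(293,441,724): 293+441 > 724 → valid
(128,383,422): 128+383 > 422 → valid
(55,197,223): 55+197 > 223 → valid
(140,148,302): 140+148 ≤ 302 → not valid
(81,96,164): 81+96 > 164 → valid
(344,404,794): 344+404 ≤ 794 → not valid
(182,314,530): 182+314 ≤ 530 → not valid
4 of the 7 triples form a triangle.

4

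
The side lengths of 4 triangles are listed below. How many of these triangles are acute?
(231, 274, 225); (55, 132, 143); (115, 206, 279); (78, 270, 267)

(231,274,225): 225²+231² = 103986 > 75076 = 274² → acute
(55,132,143): 55²+132² = 20449 = 143² → right
(115,206,279): 115²+206² = 55661 < 77841 = 279² → obtuse
(78,270,267): 78²+267² = 77373 > 72900 = 270² → acute
2 of the 4 are acute.

2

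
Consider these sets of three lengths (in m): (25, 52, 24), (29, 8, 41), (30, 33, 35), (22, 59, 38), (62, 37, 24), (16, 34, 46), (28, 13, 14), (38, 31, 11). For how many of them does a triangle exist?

4

(24,25,52): 24+25 ≤ 52 → not valid
(8,29,41): 8+29 ≤ 41 → not valid
(30,33,35): 30+33 > 35 → valid
(22,38,59): 22+38 > 59 → valid
(24,37,62): 24+37 ≤ 62 → not valid
(16,34,46): 16+34 > 46 → valid
(13,14,28): 13+14 ≤ 28 → not valid
(11,31,38): 11+31 > 38 → valid
4 of the 8 triples form a triangle.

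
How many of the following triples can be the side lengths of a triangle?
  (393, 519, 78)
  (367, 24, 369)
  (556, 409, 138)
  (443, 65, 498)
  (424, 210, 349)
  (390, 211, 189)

(78,393,519): 78+393 ≤ 519 → not valid
(24,367,369): 24+367 > 369 → valid
(138,409,556): 138+409 ≤ 556 → not valid
(65,443,498): 65+443 > 498 → valid
(210,349,424): 210+349 > 424 → valid
(189,211,390): 189+211 > 390 → valid
4 of the 6 triples form a triangle.

4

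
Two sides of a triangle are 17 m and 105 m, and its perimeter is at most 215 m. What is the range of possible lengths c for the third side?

Triangle inequality alone gives 88 < c < 122.
The perimeter condition gives c ≤ 215 − 17 − 105 = 93.
Intersecting the two: 88 < c ≤ 93.

88 < c ≤ 93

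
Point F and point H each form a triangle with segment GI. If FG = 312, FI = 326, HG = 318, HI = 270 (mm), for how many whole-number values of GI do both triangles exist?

539

From triangle FGI: 14 < GI < 638.
From triangle HGI: 48 < GI < 588.
Intersection: 48 < GI < 588, so integers 49 through 587: 539 values.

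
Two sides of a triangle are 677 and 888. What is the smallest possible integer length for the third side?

212

The third side must be strictly greater than |677 − 888| = 211.
The smallest integer above 211 is 212.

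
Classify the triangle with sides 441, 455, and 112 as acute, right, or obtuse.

right

Compare the square of the longest side to the sum of squares of the other two: 112² + 441² = 207025 = 455².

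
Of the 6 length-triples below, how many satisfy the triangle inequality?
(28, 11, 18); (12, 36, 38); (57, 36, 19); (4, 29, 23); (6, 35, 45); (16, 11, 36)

(11,18,28): 11+18 > 28 → valid
(12,36,38): 12+36 > 38 → valid
(19,36,57): 19+36 ≤ 57 → not valid
(4,23,29): 4+23 ≤ 29 → not valid
(6,35,45): 6+35 ≤ 45 → not valid
(11,16,36): 11+16 ≤ 36 → not valid
2 of the 6 triples form a triangle.

2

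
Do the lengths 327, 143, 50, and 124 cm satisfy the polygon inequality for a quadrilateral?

No

For a quadrilateral, each side must be shorter than the sum of the others.
Here the longest side is 327, but the remaining 3 sides sum to only 317.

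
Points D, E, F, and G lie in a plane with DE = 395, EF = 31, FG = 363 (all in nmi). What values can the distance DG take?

1 ≤ DG ≤ 789 nmi

The maximum is all hops collinear in one direction: 395 + 31 + 363 = 789.
The longest hop is 395; the others sum to 394. Folding the others back against it leaves at least 395 − 394 = 1.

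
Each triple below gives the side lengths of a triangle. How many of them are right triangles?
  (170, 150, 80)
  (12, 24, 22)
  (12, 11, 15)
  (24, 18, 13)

1

(170,150,80): 80²+150² = 28900 = 170² → right
(12,24,22): 12²+22² = 628 > 576 = 24² → acute
(12,11,15): 11²+12² = 265 > 225 = 15² → acute
(24,18,13): 13²+18² = 493 < 576 = 24² → obtuse
1 of the 4 is right.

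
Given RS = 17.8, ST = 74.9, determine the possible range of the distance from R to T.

57.1 ≤ RT ≤ 92.7

By the triangle inequality, |17.8 − 74.9| ≤ RT ≤ 17.8 + 74.9.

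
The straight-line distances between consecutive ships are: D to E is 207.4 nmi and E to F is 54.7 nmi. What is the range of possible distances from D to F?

By the triangle inequality, |207.4 − 54.7| ≤ DF ≤ 207.4 + 54.7.

152.7 ≤ DF ≤ 262.1 nmi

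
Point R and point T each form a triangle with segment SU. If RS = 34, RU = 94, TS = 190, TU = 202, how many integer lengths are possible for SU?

67

From triangle RSU: 60 < SU < 128.
From triangle TSU: 12 < SU < 392.
Intersection: 60 < SU < 128, so integers 61 through 127: 67 values.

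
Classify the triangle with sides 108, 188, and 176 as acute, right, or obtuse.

Compare the square of the longest side to the sum of squares of the other two: 108² + 176² = 42640 > 35344 = 188².

acute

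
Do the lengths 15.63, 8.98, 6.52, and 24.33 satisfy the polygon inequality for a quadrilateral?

A quadrilateral exists iff every side is shorter than the sum of the others — equivalently, the longest side is less than the sum of the rest.
Longest side 24.33 < 31.13 (sum of the remaining 3), so yes.

Yes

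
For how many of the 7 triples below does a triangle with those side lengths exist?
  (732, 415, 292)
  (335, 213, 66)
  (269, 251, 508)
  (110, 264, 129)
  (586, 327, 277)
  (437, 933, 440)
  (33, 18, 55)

(292,415,732): 292+415 ≤ 732 → not valid
(66,213,335): 66+213 ≤ 335 → not valid
(251,269,508): 251+269 > 508 → valid
(110,129,264): 110+129 ≤ 264 → not valid
(277,327,586): 277+327 > 586 → valid
(437,440,933): 437+440 ≤ 933 → not valid
(18,33,55): 18+33 ≤ 55 → not valid
2 of the 7 triples form a triangle.

2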